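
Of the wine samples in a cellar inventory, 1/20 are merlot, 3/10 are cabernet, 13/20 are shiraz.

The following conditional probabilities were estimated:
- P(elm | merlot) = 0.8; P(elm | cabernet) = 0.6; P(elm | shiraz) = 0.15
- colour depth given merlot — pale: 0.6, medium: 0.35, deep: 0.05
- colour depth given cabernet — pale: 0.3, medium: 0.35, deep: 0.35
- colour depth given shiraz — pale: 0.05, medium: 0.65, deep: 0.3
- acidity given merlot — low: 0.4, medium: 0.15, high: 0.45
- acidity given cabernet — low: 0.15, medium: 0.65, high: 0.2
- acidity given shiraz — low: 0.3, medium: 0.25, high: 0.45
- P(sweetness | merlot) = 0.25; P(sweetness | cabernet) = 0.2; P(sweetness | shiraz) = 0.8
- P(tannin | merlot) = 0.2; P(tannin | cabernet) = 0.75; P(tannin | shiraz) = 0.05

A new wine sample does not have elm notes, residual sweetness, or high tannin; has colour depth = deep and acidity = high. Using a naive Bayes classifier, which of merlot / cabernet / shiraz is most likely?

shiraz

merlot: 0.05 × (1−0.8) × 0.05 × 0.45 × (1−0.25) × (1−0.2) = 0.000135
cabernet: 0.3 × (1−0.6) × 0.35 × 0.2 × (1−0.2) × (1−0.75) = 0.00168
shiraz: 0.65 × (1−0.15) × 0.3 × 0.45 × (1−0.8) × (1−0.05) = 0.014171625
Highest score → shiraz.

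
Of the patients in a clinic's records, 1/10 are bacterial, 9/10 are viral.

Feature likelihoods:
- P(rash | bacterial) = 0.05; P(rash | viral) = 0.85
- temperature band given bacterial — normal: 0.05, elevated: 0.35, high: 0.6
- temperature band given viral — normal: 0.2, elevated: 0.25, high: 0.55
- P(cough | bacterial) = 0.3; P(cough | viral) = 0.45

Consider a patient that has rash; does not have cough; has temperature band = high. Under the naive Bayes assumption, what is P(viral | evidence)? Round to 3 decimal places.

0.991

bacterial: 0.1 × 0.05 × 0.6 × (1−0.3) = 0.0021
viral: 0.9 × 0.85 × 0.55 × (1−0.45) = 0.2314125
P(viral | x) = 0.2314125 / 0.2335125 ≈ 0.991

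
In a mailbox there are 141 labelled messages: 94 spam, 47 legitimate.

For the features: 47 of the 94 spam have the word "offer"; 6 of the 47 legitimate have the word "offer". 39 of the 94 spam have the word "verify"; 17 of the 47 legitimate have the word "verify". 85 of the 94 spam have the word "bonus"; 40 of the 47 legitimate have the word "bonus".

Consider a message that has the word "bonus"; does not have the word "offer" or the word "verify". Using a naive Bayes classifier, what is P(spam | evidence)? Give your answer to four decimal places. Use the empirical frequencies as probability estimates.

0.5275

spam: (94/141) × (47/94) × (55/94) × (85/94) ≈ 0.176362
legitimate: (47/141) × (41/47) × (30/47) × (40/47) ≈ 0.157961
P(spam | x) = 0.176362 / 0.334323 ≈ 0.5275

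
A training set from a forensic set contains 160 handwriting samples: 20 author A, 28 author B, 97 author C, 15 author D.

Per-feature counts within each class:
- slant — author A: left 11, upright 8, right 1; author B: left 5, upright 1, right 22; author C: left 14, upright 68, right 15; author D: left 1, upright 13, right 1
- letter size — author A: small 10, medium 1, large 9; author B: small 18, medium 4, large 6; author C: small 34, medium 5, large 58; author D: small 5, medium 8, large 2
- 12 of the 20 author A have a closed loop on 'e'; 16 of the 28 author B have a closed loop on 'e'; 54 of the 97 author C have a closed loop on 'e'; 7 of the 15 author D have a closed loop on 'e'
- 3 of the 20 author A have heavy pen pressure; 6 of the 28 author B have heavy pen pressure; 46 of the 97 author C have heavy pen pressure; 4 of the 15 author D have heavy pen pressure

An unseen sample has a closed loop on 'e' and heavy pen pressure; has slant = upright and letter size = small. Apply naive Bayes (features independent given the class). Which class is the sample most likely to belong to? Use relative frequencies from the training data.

author C

author A: (20/160) × (8/20) × (10/20) × (12/20) × (3/20) = 0.00225
author B: (28/160) × (1/28) × (18/28) × (16/28) × (6/28) ≈ 0.000491983
author C: (97/160) × (68/97) × (34/97) × (54/97) × (46/97) ≈ 0.0393282
author D: (15/160) × (13/15) × (5/15) × (7/15) × (4/15) ≈ 0.00337037
Highest score → author C.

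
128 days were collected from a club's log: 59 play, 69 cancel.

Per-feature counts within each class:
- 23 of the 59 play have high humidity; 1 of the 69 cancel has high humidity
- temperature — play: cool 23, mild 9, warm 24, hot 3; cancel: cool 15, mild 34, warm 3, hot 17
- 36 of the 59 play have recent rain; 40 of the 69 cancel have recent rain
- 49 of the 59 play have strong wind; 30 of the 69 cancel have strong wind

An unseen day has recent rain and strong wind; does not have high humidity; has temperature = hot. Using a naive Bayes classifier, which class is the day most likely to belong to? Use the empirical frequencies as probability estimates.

cancel

play: (59/128) × (36/59) × (3/59) × (36/59) × (49/59) ≈ 0.00724697
cancel: (69/128) × (68/69) × (17/69) × (40/69) × (30/69) ≈ 0.03299
Highest score → cancel.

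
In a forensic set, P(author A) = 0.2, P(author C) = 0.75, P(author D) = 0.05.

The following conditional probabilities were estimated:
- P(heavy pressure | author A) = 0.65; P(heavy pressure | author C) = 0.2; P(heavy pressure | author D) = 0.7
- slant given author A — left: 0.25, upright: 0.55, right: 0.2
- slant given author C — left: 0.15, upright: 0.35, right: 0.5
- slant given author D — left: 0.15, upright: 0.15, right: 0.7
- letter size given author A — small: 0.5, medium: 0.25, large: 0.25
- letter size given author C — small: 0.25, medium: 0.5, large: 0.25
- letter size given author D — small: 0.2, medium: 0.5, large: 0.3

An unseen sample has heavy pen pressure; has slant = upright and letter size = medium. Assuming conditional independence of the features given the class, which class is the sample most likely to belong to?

author C

author A: 0.2 × 0.65 × 0.55 × 0.25 = 0.017875
author C: 0.75 × 0.2 × 0.35 × 0.5 = 0.02625
author D: 0.05 × 0.7 × 0.15 × 0.5 = 0.002625
Highest score → author C.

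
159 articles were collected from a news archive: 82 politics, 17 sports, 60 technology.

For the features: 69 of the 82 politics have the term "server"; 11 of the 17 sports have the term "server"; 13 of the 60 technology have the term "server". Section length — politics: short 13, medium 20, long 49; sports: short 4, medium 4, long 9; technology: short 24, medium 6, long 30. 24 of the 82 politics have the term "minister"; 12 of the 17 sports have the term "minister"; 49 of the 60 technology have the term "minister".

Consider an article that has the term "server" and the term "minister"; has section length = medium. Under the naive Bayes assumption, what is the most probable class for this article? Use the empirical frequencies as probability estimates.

politics

politics: (82/159) × (69/82) × (20/82) × (24/82) ≈ 0.0309789
sports: (17/159) × (11/17) × (4/17) × (12/17) ≈ 0.0114905
technology: (60/159) × (13/60) × (6/60) × (49/60) ≈ 0.00667715
Highest score → politics.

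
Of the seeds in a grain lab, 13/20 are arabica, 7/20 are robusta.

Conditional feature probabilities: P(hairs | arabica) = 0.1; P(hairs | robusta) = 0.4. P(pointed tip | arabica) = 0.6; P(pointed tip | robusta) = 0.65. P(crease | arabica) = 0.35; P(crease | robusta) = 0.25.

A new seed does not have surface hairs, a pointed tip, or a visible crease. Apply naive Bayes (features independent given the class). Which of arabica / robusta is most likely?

arabica: 0.65 × (1−0.1) × (1−0.6) × (1−0.35) = 0.1521
robusta: 0.35 × (1−0.4) × (1−0.65) × (1−0.25) = 0.055125
Highest score → arabica.

arabica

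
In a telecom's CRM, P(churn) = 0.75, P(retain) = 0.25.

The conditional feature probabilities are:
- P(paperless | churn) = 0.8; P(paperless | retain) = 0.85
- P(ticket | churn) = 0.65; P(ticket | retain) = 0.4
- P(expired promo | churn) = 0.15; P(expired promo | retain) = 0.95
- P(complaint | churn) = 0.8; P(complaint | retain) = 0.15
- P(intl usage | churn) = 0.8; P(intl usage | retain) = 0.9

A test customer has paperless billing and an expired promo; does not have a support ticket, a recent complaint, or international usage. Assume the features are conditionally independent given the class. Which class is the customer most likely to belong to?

churn: 0.75 × 0.8 × (1−0.65) × 0.15 × (1−0.8) × (1−0.8) = 0.00126
retain: 0.25 × 0.85 × (1−0.4) × 0.95 × (1−0.15) × (1−0.9) = 0.010295625
Highest score → retain.

retain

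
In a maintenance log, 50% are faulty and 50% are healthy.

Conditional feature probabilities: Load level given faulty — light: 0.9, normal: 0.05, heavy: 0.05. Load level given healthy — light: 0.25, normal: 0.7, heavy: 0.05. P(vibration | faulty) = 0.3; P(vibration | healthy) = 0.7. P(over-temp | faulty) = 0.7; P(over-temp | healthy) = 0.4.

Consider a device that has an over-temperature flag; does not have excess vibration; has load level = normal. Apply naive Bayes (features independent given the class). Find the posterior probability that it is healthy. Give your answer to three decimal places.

0.774

faulty: 0.5 × 0.05 × (1−0.3) × 0.7 = 0.01225
healthy: 0.5 × 0.7 × (1−0.7) × 0.4 = 0.042
P(healthy | x) = 0.042 / 0.05425 ≈ 0.774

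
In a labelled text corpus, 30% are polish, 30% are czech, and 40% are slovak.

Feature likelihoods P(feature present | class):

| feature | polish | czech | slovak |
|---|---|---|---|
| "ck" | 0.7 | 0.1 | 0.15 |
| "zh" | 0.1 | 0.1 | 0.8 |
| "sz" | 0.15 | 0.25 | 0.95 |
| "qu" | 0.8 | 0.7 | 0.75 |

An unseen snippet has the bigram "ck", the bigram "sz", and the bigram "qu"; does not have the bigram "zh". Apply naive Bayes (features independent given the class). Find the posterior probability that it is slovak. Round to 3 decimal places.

polish: 0.3 × 0.7 × (1−0.1) × 0.15 × 0.8 = 0.02268
czech: 0.3 × 0.1 × (1−0.1) × 0.25 × 0.7 = 0.004725
slovak: 0.4 × 0.15 × (1−0.8) × 0.95 × 0.75 = 0.00855
P(slovak | x) = 0.00855 / 0.035955 ≈ 0.238

0.238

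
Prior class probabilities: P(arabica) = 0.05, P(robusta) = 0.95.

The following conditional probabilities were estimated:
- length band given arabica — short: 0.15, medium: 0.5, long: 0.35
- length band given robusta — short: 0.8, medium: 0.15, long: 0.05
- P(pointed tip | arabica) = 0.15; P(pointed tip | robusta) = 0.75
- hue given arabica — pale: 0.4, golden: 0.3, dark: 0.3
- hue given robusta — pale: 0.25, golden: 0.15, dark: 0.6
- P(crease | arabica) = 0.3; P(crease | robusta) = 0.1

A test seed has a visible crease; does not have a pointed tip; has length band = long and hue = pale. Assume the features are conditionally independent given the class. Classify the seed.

arabica: 0.05 × 0.35 × (1−0.15) × 0.4 × 0.3 = 0.001785
robusta: 0.95 × 0.05 × (1−0.75) × 0.25 × 0.1 = 0.000296875
Highest score → arabica.

arabica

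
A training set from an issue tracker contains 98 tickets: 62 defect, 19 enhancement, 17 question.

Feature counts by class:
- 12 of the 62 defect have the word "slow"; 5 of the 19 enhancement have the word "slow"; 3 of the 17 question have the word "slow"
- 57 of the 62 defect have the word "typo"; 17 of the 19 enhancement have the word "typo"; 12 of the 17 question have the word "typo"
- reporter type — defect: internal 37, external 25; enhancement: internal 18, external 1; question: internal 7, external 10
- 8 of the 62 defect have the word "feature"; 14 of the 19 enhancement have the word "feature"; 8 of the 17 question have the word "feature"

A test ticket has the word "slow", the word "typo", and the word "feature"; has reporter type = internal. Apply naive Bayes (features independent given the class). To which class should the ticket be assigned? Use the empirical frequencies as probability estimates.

defect: (62/98) × (12/62) × (57/62) × (37/62) × (8/62) ≈ 0.00866855
enhancement: (19/98) × (5/19) × (17/19) × (18/19) × (14/19) ≈ 0.0318664
question: (17/98) × (3/17) × (12/17) × (7/17) × (8/17) ≈ 0.00418714
Highest score → enhancement.

enhancement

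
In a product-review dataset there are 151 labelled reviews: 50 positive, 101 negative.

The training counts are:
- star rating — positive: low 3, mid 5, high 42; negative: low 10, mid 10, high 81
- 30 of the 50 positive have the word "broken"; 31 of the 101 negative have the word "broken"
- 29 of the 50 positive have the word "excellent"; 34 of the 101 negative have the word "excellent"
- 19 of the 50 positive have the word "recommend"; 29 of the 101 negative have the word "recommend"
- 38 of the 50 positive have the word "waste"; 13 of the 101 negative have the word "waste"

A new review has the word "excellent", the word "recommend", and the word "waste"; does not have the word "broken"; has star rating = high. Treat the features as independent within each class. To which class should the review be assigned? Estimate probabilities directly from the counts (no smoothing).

positive: (50/151) × (42/50) × (20/50) × (29/50) × (19/50) × (38/50) ≈ 0.0186362
negative: (101/151) × (81/101) × (70/101) × (34/101) × (29/101) × (13/101) ≈ 0.00462531
Highest score → positive.

positive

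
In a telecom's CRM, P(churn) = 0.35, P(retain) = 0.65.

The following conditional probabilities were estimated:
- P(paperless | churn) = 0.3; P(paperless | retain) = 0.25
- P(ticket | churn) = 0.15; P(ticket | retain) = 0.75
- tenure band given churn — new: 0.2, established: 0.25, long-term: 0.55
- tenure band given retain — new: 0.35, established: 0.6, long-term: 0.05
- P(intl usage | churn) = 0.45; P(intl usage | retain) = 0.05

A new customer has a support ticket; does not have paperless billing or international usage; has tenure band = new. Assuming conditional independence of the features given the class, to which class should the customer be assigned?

retain

churn: 0.35 × (1−0.3) × 0.15 × 0.2 × (1−0.45) = 0.0040425
retain: 0.65 × (1−0.25) × 0.75 × 0.35 × (1−0.05) = 0.1215703125
Highest score → retain.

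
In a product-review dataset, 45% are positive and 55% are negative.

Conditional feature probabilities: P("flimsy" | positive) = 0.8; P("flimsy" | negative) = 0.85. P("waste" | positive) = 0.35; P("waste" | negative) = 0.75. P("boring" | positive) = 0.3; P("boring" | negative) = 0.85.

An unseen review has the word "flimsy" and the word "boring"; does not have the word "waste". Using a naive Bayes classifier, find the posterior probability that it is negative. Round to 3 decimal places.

positive: 0.45 × 0.8 × (1−0.35) × 0.3 = 0.0702
negative: 0.55 × 0.85 × (1−0.75) × 0.85 = 0.09934375
P(negative | x) = 0.09934375 / 0.16954375 ≈ 0.586

0.586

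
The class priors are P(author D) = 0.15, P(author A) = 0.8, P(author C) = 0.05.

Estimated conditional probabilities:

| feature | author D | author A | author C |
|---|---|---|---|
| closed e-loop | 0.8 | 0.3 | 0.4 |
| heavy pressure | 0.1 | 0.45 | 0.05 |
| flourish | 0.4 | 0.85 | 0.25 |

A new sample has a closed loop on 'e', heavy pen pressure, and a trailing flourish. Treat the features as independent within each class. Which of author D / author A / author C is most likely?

author A

author D: 0.15 × 0.8 × 0.1 × 0.4 = 0.0048
author A: 0.8 × 0.3 × 0.45 × 0.85 = 0.0918
author C: 0.05 × 0.4 × 0.05 × 0.25 = 0.00025
Highest score → author A.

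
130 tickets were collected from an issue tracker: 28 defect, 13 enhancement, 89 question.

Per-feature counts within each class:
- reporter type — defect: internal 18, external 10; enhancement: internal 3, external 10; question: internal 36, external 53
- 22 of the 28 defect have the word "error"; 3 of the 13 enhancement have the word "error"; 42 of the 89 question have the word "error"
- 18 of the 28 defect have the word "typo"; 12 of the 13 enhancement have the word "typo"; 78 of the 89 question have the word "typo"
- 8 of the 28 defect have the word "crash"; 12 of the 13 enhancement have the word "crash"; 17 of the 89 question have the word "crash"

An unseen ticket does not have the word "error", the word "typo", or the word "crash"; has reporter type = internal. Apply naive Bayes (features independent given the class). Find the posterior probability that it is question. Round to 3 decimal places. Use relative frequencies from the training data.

0.656

defect: (28/130) × (18/28) × (6/28) × (10/28) × (20/28) ≈ 0.00756896
enhancement: (13/130) × (3/13) × (10/13) × (1/13) × (1/13) ≈ 0.000105038
question: (89/130) × (36/89) × (47/89) × (11/89) × (72/89) ≈ 0.0146222
P(question | x) = 0.0146222 / 0.022296198 ≈ 0.656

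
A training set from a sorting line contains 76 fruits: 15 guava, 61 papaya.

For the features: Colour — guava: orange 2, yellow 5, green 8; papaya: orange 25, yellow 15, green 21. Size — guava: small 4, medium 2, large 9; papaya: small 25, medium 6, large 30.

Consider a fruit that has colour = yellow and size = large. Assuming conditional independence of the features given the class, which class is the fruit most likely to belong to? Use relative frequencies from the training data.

papaya

guava: (15/76) × (5/15) × (9/15) ≈ 0.0394737
papaya: (61/76) × (15/61) × (30/61) ≈ 0.0970664
Highest score → papaya.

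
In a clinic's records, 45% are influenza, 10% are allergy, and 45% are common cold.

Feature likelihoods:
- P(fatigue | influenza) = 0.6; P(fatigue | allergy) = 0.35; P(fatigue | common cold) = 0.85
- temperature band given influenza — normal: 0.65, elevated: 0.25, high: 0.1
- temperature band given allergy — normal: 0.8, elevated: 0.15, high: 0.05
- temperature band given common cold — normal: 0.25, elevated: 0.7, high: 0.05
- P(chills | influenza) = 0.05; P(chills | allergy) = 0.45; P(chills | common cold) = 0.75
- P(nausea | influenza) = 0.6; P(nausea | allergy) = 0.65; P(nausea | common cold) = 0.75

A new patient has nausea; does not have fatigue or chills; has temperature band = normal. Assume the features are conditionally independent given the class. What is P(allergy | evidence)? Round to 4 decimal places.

0.2102

influenza: 0.45 × (1−0.6) × 0.65 × (1−0.05) × 0.6 = 0.06669
allergy: 0.1 × (1−0.35) × 0.8 × (1−0.45) × 0.65 = 0.01859
common cold: 0.45 × (1−0.85) × 0.25 × (1−0.75) × 0.75 = 0.0031640625
P(allergy | x) = 0.01859 / 0.0884440625 ≈ 0.2102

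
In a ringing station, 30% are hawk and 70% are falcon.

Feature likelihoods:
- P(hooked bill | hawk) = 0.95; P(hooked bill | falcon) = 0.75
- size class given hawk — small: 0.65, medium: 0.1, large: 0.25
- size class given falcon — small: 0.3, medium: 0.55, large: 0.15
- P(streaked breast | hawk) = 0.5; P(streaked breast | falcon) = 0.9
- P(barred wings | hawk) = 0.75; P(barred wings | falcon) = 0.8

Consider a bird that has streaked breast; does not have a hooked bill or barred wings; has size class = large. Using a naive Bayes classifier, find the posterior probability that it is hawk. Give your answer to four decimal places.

hawk: 0.3 × (1−0.95) × 0.25 × 0.5 × (1−0.75) = 0.00046875
falcon: 0.7 × (1−0.75) × 0.15 × 0.9 × (1−0.8) = 0.004725
P(hawk | x) = 0.00046875 / 0.00519375 ≈ 0.0903

0.0903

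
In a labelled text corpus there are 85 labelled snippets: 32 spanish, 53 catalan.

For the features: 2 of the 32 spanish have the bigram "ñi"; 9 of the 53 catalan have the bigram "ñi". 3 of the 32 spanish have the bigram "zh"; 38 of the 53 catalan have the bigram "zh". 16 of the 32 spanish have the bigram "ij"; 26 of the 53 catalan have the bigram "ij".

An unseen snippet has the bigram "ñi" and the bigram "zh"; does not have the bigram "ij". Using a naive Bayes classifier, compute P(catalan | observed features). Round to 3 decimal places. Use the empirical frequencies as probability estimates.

0.972

spanish: (32/85) × (2/32) × (3/32) × (16/32) ≈ 0.00110294
catalan: (53/85) × (9/53) × (38/53) × (27/53) ≈ 0.038674
P(catalan | x) = 0.038674 / 0.03977694 ≈ 0.972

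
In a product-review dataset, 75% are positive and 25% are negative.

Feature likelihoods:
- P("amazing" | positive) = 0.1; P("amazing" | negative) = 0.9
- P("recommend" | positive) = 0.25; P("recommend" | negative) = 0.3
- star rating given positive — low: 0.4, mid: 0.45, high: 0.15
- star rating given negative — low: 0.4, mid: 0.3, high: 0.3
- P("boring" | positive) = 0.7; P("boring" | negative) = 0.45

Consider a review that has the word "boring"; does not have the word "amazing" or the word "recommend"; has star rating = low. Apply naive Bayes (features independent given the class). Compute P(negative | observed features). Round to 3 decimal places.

0.022

positive: 0.75 × (1−0.1) × (1−0.25) × 0.4 × 0.7 = 0.14175
negative: 0.25 × (1−0.9) × (1−0.3) × 0.4 × 0.45 = 0.00315
P(negative | x) = 0.00315 / 0.1449 ≈ 0.022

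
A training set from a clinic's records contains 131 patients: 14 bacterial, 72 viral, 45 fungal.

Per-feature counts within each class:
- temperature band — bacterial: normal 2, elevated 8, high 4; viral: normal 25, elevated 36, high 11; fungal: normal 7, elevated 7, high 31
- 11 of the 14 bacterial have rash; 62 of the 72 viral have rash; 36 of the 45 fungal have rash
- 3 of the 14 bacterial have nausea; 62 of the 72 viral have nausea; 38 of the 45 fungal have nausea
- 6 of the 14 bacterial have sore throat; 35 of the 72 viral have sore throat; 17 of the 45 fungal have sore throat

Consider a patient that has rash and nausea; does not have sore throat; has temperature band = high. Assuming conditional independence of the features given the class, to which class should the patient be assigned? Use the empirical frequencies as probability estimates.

bacterial: (14/131) × (4/14) × (11/14) × (3/14) × (8/14) ≈ 0.00293771
viral: (72/131) × (11/72) × (62/72) × (62/72) × (37/72) ≈ 0.031997
fungal: (45/131) × (31/45) × (36/45) × (38/45) × (28/45) ≈ 0.0994711
Highest score → fungal.

fungal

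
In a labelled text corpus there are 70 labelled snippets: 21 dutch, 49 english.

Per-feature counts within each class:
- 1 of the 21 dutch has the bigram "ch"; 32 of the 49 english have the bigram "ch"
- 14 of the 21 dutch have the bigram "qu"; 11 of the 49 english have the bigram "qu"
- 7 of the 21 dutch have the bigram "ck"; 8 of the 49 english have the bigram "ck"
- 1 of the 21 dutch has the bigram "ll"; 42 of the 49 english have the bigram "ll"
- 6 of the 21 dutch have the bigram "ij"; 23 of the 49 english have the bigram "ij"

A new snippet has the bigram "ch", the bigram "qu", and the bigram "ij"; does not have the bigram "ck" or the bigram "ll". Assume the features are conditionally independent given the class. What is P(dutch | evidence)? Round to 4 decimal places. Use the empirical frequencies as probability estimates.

dutch: (21/70) × (1/21) × (14/21) × (14/21) × (20/21) × (6/21) ≈ 0.00172768
english: (49/70) × (32/49) × (11/49) × (41/49) × (7/49) × (23/49) ≈ 0.00575798
P(dutch | x) = 0.00172768 / 0.00748566 ≈ 0.2308

0.2308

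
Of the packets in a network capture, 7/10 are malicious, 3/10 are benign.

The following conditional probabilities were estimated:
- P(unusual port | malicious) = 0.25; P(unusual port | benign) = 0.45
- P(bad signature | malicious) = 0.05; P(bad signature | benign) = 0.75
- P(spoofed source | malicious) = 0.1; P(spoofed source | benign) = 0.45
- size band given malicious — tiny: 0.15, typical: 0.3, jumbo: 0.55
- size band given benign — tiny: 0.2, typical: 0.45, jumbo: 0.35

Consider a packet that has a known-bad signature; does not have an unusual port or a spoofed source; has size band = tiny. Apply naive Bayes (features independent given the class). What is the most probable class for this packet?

benign

malicious: 0.7 × (1−0.25) × 0.05 × (1−0.1) × 0.15 = 0.00354375
benign: 0.3 × (1−0.45) × 0.75 × (1−0.45) × 0.2 = 0.0136125
Highest score → benign.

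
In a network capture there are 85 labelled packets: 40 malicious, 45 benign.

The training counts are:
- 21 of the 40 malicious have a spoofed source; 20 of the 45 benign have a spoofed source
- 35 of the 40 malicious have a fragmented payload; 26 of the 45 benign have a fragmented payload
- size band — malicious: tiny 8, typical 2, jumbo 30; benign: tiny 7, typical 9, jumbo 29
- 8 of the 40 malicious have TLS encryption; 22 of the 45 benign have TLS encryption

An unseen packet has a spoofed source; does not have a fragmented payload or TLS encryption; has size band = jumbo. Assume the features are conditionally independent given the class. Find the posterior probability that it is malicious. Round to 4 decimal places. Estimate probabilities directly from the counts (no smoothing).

0.3615

malicious: (40/85) × (21/40) × (5/40) × (30/40) × (32/40) ≈ 0.0185294
benign: (45/85) × (20/45) × (19/45) × (29/45) × (23/45) ≈ 0.032723
P(malicious | x) = 0.0185294 / 0.0512524 ≈ 0.3615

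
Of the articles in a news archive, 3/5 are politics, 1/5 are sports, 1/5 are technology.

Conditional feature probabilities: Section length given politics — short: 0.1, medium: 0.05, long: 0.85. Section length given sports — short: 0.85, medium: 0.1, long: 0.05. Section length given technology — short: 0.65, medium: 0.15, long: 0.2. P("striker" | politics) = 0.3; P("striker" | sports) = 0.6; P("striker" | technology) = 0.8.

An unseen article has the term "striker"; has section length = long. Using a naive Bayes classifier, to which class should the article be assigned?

politics: 0.6 × 0.85 × 0.3 = 0.153
sports: 0.2 × 0.05 × 0.6 = 0.006
technology: 0.2 × 0.2 × 0.8 = 0.032
Highest score → politics.

politics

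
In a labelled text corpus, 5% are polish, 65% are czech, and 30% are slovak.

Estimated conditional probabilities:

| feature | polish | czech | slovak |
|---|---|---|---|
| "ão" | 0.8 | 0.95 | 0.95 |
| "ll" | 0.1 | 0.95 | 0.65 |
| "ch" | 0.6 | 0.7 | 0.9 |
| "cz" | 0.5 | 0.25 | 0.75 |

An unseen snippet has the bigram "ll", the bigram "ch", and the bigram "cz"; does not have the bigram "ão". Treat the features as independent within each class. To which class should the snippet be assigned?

slovak

polish: 0.05 × (1−0.8) × 0.1 × 0.6 × 0.5 = 0.0003
czech: 0.65 × (1−0.95) × 0.95 × 0.7 × 0.25 = 0.005403125
slovak: 0.3 × (1−0.95) × 0.65 × 0.9 × 0.75 = 0.00658125
Highest score → slovak.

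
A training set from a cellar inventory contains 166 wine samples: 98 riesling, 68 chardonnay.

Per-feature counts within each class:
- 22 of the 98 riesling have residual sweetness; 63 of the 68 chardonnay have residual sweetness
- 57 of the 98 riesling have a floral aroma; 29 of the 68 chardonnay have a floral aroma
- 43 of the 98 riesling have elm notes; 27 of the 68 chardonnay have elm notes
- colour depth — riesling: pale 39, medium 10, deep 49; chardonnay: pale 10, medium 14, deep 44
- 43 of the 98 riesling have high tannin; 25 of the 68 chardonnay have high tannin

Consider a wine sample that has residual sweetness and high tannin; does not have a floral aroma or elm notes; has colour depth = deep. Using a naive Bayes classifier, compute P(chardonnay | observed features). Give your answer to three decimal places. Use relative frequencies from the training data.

riesling: (98/166) × (22/98) × (41/98) × (55/98) × (49/98) × (43/98) ≈ 0.00682687
chardonnay: (68/166) × (63/68) × (39/68) × (41/68) × (44/68) × (25/68) ≈ 0.0312204
P(chardonnay | x) = 0.0312204 / 0.03804727 ≈ 0.821

0.821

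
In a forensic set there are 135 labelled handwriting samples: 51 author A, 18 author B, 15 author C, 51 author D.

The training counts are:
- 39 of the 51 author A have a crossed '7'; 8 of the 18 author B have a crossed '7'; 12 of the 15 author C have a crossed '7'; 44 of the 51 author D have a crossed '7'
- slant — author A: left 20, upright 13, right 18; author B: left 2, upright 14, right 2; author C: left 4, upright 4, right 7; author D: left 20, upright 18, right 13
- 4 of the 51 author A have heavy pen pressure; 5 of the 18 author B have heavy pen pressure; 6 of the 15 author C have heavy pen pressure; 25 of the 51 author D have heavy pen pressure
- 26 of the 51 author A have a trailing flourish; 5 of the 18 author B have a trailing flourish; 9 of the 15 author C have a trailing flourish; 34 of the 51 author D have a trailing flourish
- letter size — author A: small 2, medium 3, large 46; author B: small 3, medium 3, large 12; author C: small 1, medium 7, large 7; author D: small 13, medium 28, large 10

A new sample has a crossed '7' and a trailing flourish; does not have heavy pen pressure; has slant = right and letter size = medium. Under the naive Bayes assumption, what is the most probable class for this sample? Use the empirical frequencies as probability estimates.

author D

author A: (51/135) × (39/51) × (18/51) × (47/51) × (26/51) × (3/51) ≈ 0.00281783
author B: (18/135) × (8/18) × (2/18) × (13/18) × (5/18) × (3/18) ≈ 0.000220156
author C: (15/135) × (12/15) × (7/15) × (9/15) × (9/15) × (7/15) ≈ 0.00696889
author D: (51/135) × (44/51) × (13/51) × (26/51) × (34/51) × (28/51) ≈ 0.0155021
Highest score → author D.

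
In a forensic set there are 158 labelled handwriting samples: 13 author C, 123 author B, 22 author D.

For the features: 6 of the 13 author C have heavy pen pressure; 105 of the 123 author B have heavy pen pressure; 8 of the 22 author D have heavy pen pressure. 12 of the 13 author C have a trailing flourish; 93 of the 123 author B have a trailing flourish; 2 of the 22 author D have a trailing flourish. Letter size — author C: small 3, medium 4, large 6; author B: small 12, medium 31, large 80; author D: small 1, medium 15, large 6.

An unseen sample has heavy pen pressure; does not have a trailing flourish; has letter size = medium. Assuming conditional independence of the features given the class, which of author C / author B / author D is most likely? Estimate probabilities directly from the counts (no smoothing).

author B

author C: (13/158) × (6/13) × (1/13) × (4/13) ≈ 0.000898809
author B: (123/158) × (105/123) × (30/123) × (31/123) ≈ 0.0408512
author D: (22/158) × (8/22) × (20/22) × (15/22) ≈ 0.031384
Highest score → author B.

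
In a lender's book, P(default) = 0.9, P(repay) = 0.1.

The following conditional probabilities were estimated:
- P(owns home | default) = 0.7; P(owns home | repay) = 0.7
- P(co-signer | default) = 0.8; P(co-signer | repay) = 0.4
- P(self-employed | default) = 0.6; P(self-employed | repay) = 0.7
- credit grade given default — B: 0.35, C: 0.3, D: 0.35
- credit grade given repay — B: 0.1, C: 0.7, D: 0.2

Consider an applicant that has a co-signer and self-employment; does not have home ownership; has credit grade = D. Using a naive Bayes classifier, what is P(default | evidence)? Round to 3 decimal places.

default: 0.9 × (1−0.7) × 0.8 × 0.6 × 0.35 = 0.04536
repay: 0.1 × (1−0.7) × 0.4 × 0.7 × 0.2 = 0.00168
P(default | x) = 0.04536 / 0.04704 ≈ 0.964

0.964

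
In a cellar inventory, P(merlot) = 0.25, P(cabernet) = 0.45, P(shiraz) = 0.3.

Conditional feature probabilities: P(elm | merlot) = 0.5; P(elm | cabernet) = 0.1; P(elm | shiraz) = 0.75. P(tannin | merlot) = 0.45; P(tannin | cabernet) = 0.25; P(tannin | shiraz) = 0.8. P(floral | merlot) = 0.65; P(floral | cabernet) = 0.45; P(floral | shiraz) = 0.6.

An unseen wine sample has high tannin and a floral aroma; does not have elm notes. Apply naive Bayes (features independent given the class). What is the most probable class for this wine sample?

merlot: 0.25 × (1−0.5) × 0.45 × 0.65 = 0.0365625
cabernet: 0.45 × (1−0.1) × 0.25 × 0.45 = 0.0455625
shiraz: 0.3 × (1−0.75) × 0.8 × 0.6 = 0.036
Highest score → cabernet.

cabernet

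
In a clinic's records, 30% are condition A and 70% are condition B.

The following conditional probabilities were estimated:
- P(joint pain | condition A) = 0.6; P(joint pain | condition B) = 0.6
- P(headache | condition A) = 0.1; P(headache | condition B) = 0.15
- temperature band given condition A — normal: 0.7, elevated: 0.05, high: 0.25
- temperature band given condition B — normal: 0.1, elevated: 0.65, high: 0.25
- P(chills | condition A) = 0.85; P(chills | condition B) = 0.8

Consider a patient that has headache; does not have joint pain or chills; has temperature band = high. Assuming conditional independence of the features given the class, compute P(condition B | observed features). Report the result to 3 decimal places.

0.824

condition A: 0.3 × (1−0.6) × 0.1 × 0.25 × (1−0.85) = 0.00045
condition B: 0.7 × (1−0.6) × 0.15 × 0.25 × (1−0.8) = 0.0021
P(condition B | x) = 0.0021 / 0.00255 ≈ 0.824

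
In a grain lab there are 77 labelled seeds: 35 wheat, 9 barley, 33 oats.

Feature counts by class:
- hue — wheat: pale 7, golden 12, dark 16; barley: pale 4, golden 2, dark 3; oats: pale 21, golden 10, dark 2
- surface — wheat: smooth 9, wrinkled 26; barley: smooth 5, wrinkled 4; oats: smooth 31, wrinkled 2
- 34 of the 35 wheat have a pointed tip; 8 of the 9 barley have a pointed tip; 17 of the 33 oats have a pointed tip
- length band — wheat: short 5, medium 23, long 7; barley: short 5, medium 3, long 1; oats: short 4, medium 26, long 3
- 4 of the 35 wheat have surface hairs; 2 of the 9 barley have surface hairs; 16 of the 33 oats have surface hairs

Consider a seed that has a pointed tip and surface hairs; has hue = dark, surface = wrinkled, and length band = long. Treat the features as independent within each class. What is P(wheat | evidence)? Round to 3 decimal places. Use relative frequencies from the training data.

wheat: (35/77) × (16/35) × (26/35) × (34/35) × (7/35) × (4/35) ≈ 0.00342742
barley: (9/77) × (3/9) × (4/9) × (8/9) × (1/9) × (2/9) ≈ 0.00038005
oats: (33/77) × (2/33) × (2/33) × (17/33) × (3/33) × (16/33) ≈ 0.000035744
P(wheat | x) = 0.00342742 / 0.003843214 ≈ 0.892

0.892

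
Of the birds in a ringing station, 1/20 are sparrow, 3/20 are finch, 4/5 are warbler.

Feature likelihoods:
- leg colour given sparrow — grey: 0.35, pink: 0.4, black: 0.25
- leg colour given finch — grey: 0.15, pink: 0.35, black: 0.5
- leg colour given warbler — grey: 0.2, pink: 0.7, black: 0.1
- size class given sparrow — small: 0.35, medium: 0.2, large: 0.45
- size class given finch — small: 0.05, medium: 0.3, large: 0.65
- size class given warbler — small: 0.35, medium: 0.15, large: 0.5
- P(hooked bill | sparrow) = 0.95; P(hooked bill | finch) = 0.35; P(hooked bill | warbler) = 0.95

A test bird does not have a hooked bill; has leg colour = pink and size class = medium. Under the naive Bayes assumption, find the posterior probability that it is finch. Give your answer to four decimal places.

sparrow: 0.05 × 0.4 × 0.2 × (1−0.95) = 0.0002
finch: 0.15 × 0.35 × 0.3 × (1−0.35) = 0.0102375
warbler: 0.8 × 0.7 × 0.15 × (1−0.95) = 0.0042
P(finch | x) = 0.0102375 / 0.0146375 ≈ 0.6994

0.6994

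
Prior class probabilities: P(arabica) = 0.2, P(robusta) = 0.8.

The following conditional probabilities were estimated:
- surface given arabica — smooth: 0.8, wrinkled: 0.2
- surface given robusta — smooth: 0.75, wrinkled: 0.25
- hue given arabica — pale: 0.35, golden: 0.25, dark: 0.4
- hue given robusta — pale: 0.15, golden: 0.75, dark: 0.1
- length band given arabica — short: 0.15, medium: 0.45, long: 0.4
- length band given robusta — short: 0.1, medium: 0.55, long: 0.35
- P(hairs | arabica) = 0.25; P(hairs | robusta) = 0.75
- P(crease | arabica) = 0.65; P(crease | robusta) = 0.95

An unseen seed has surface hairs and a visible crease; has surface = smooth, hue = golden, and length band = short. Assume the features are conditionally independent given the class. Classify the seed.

arabica: 0.2 × 0.8 × 0.25 × 0.15 × 0.25 × 0.65 = 0.000975
robusta: 0.8 × 0.75 × 0.75 × 0.1 × 0.75 × 0.95 = 0.0320625
Highest score → robusta.

robusta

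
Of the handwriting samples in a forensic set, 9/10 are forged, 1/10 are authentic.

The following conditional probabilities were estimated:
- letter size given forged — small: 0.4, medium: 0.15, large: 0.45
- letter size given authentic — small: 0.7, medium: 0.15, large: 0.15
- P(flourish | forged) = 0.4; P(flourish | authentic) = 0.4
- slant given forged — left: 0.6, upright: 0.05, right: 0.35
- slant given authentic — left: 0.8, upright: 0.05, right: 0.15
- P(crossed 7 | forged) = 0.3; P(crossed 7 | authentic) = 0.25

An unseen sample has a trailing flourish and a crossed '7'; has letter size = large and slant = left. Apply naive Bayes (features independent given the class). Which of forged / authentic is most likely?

forged: 0.9 × 0.45 × 0.4 × 0.6 × 0.3 = 0.02916
authentic: 0.1 × 0.15 × 0.4 × 0.8 × 0.25 = 0.0012
Highest score → forged.

forged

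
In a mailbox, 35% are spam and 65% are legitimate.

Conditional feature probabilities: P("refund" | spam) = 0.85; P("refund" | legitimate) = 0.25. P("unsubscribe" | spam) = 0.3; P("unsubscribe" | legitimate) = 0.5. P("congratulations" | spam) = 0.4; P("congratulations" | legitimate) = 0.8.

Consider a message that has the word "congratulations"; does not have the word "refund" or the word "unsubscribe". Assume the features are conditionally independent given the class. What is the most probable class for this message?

legitimate

spam: 0.35 × (1−0.85) × (1−0.3) × 0.4 = 0.0147
legitimate: 0.65 × (1−0.25) × (1−0.5) × 0.8 = 0.195
Highest score → legitimate.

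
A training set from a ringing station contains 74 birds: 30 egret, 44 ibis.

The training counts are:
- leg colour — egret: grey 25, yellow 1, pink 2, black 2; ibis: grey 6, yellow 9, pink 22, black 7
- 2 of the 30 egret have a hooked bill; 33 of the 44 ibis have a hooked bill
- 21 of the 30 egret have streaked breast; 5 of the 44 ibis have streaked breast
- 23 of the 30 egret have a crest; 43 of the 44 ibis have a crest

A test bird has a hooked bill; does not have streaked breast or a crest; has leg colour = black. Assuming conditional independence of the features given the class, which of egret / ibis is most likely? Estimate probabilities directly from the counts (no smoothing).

ibis

egret: (30/74) × (2/30) × (2/30) × (9/30) × (7/30) ≈ 0.000126126
ibis: (44/74) × (7/44) × (33/44) × (39/44) × (1/44) ≈ 0.00142918
Highest score → ibis.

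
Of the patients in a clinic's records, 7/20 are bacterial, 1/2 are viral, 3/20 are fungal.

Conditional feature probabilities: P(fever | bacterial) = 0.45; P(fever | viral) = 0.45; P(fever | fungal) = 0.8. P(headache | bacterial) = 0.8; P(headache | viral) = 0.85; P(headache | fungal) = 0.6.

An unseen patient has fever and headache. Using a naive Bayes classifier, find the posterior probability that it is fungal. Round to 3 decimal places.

bacterial: 0.35 × 0.45 × 0.8 = 0.126
viral: 0.5 × 0.45 × 0.85 = 0.19125
fungal: 0.15 × 0.8 × 0.6 = 0.072
P(fungal | x) = 0.072 / 0.38925 ≈ 0.185

0.185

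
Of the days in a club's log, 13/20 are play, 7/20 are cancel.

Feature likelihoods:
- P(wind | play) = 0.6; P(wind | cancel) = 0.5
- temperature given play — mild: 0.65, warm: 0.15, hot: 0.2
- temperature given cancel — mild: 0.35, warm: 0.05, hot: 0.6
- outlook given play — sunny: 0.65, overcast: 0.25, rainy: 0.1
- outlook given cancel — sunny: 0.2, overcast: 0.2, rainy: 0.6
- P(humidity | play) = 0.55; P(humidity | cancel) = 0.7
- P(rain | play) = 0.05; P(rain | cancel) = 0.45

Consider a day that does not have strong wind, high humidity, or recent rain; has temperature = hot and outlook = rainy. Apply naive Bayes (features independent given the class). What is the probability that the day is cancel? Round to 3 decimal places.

play: 0.65 × (1−0.6) × 0.2 × 0.1 × (1−0.55) × (1−0.05) = 0.002223
cancel: 0.35 × (1−0.5) × 0.6 × 0.6 × (1−0.7) × (1−0.45) = 0.010395
P(cancel | x) = 0.010395 / 0.012618 ≈ 0.824

0.824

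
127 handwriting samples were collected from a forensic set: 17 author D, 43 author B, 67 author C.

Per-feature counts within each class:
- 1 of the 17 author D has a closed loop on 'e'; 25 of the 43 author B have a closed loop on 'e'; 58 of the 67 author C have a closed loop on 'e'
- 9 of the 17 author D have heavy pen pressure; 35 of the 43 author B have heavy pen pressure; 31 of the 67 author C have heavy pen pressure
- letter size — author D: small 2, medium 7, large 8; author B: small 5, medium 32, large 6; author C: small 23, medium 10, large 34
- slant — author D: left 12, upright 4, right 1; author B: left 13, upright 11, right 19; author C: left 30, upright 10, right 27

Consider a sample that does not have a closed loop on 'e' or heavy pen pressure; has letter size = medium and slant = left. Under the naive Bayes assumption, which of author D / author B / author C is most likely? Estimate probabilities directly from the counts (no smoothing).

author D

author D: (17/127) × (16/17) × (8/17) × (7/17) × (12/17) ≈ 0.0172321
author B: (43/127) × (18/43) × (8/43) × (32/43) × (13/43) ≈ 0.00593262
author C: (67/127) × (9/67) × (36/67) × (10/67) × (30/67) ≈ 0.00254471
Highest score → author D.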